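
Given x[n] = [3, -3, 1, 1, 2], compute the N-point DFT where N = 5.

X[k] = Σ(n=0 to 4) x[n] · ω_5^(nk)
where ω_5 = e^(-2πi/5)

Computing each X[k]:
X[0] = 4
X[1] = 1.0729+4.7553i
X[2] = 4.4271+2.9389i
X[3] = 4.4271-2.9389i
X[4] = 1.0729-4.7553i

X = [4, 1.0729+4.7553i, 4.4271+2.9389i, 4.4271-2.9389i, 1.0729-4.7553i]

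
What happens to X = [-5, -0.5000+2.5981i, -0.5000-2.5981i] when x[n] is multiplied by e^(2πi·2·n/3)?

Modulation property: DFT(ω_3^(-2n)·x[n]) = X[(k-2) mod 3], so circularly shift X by 2 positions.

X[k-2] = [-0.5000+2.5981i, -0.5000-2.5981i, -5]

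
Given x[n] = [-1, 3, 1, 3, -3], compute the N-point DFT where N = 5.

X[k] = Σ(n=0 to 4) x[n] · ω_5^(nk)
where ω_5 = e^(-2πi/5)

Computing each X[k]:
X[0] = 3
X[1] = -4.2361-4.5308i
X[2] = 0.2361-5.4288i
X[3] = 0.2361+5.4288i
X[4] = -4.2361+4.5308i

X = [3, -4.2361-4.5308i, 0.2361-5.4288i, 0.2361+5.4288i, -4.2361+4.5308i]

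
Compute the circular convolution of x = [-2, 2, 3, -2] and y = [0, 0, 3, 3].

(x ⊛ y)[n] = Σ(m=0 to 3) x[m] · y[(n-m) mod 4]

Computing each output sample:
(x ⊛ y)[0] = 15
(x ⊛ y)[1] = 3
(x ⊛ y)[2] = -12
(x ⊛ y)[3] = 0

x ⊛ y = [15, 3, -12, 0]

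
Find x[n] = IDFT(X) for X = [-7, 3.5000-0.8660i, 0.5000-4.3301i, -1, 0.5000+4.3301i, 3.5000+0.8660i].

x[n] = (1/6) Σ(k=0 to 5) X[k] · e^(2πikn/6)

Computing each x[n]:
x[0] = 0
x[1] = 1
x[2] = -3
x[3] = -2
x[4] = -1
x[5] = -2

x = [0, 1, -3, -2, -1, -2]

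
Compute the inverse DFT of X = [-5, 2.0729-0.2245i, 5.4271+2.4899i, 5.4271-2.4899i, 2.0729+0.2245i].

x[n] = (1/5) Σ(k=0 to 4) X[k] · e^(2πikn/5)

Computing each x[n]:
x[0] = 2
x[1] = -3
x[2] = 0
x[3] = -2
x[4] = -2

x = [2, -3, 0, -2, -2]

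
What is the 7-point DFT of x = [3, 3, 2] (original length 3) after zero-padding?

Original 3-point DFT: [8, 0.5000-0.8660i, 0.5000+0.8660i]
Zero-padded 7-point DFT provides frequency interpolation.

DFT_7([x, 0, ...]) = [8, 4.4254-4.2954i, 0.5305-2.0570i, 1.5441+0.2620i, 1.5441-0.2620i, 0.5305+2.0570i, 4.4254+4.2954i]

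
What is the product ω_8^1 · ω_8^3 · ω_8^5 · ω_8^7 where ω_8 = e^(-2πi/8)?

The primitive 8th roots of unity are ω_8^k for k coprime to 8: k ∈ {1, 3, 5, 7}
Their product equals the constant term of the cyclotomic polynomial Φ_8(x) up to sign.
For n ≥ 3, the product of all primitive nth roots of unity is 1. (For n=1 it is 1; for n=2 it is -1.)

1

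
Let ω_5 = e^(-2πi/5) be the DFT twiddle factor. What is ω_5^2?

ω_5^2 = e^(-2πi·2/5)
= cos(-2π·2/5) + i·sin(-2π·2/5)
= cos(-4π/5) + i·sin(-4π/5)

ω_5^2 = cos(-4π/5) + i·sin(-4π/5) = -0.8090-0.5878i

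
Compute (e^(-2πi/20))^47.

Since ω_20^20 = 1, powers reduce modulo 20.
47 mod 20 = 7
So ω_20^47 = ω_20^7 = e^(-2πi·7/20)

ω_20^47 = ω_20^7 = -0.5878-0.8090i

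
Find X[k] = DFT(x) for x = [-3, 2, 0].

X[k] = Σ(n=0 to 2) x[n] · ω_3^(nk)
where ω_3 = e^(-2πi/3)

Computing each X[k]:
X[0] = -1
X[1] = -4.0000-1.7321i
X[2] = -4.0000+1.7321i

X = [-1, -4.0000-1.7321i, -4.0000+1.7321i]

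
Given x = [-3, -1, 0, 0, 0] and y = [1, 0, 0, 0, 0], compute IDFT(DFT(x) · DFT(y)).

(x ⊛ y)[n] = Σ(m=0 to 4) x[m] · y[(n-m) mod 5]

Computing each output sample:
(x ⊛ y)[0] = -3
(x ⊛ y)[1] = -1
(x ⊛ y)[2] = 0
(x ⊛ y)[3] = 0
(x ⊛ y)[4] = 0

x ⊛ y = [-3, -1, 0, 0, 0]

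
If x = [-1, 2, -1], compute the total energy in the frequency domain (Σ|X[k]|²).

Parseval: Σ|x[n]|² = (1/N)Σ|X[k]|², so Σ|X[k]|² = N·Σ|x[n]|² = 3·6.0000

Σ|X[k]|² = N·Σ|x[n]|² = 3·6.0000 = 18.0000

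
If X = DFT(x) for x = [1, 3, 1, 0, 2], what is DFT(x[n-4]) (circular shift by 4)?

Time shift by 4: X_shifted[k] = ω_5^(4k) · X[k]
Shifted x = [3, 1, 0, 2, 1]

DFT(x[n-4]) = [7, 2.0000+1.1756i, 2.0000-1.9021i, 2.0000+1.9021i, 2.0000-1.1756i]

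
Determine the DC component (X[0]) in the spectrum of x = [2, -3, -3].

X[0] = Σ(n=0 to 2) x[n] · ω_3^0 = Σ x[n]
= (2) + (-3) + (-3)

X[0] = -4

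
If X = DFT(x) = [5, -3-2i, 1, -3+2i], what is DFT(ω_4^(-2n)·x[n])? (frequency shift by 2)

Modulation property: DFT(ω_4^(-2n)·x[n]) = X[(k-2) mod 4], so circularly shift X by 2 positions.

X[k-2] = [1, -3+2i, 5, -3-2i]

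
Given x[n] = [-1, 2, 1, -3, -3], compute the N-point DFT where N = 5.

X[k] = Σ(n=0 to 4) x[n] · ω_5^(nk)
where ω_5 = e^(-2πi/5)

Computing each X[k]:
X[0] = -4
X[1] = 0.3090-7.1064i
X[2] = -0.8090+0.8653i
X[3] = -0.8090-0.8653i
X[4] = 0.3090+7.1064i

X = [-4, 0.3090-7.1064i, -0.8090+0.8653i, -0.8090-0.8653i, 0.3090+7.1064i]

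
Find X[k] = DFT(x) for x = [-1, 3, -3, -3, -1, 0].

X[k] = Σ(n=0 to 5) x[n] · ω_6^(nk)
where ω_6 = e^(-2πi/6)

Computing each X[k]:
X[0] = -5
X[1] = 5.5000-0.8660i
X[2] = -3.5000-4.3301i
X[3] = -5
X[4] = -3.5000+4.3301i
X[5] = 5.5000+0.8660i

X = [-5, 5.5000-0.8660i, -3.5000-4.3301i, -5, -3.5000+4.3301i, 5.5000+0.8660i]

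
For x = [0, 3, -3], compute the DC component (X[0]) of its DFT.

X[0] = Σ(n=0 to 2) x[n] · ω_3^0 = Σ x[n]
= (0) + (3) + (-3)

X[0] = 0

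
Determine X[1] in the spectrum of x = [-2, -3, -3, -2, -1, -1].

X[1] = Σ(n=0 to 5) x[n] · ω_6^(1n) where ω_6 = e^(-2πi/6)
= (-2)·ω_6^0 + (-3)·ω_6^1 + (-3)·ω_6^2 + (-2)·ω_6^3 + (-1)·ω_6^4 + (-1)·ω_6^5

X[1] = 3.4641i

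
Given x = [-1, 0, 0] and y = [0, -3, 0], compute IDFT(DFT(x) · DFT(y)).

(x ⊛ y)[n] = Σ(m=0 to 2) x[m] · y[(n-m) mod 3]

Computing each output sample:
(x ⊛ y)[0] = 0
(x ⊛ y)[1] = 3
(x ⊛ y)[2] = 0

x ⊛ y = [0, 3, 0]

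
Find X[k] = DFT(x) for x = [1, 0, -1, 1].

X[k] = Σ(n=0 to 3) x[n] · ω_4^(nk)
where ω_4 = e^(-2πi/4)

Computing each X[k]:
X[0] = 1
X[1] = 2+1i
X[2] = -1
X[3] = 2-1i

X = [1, 2+1i, -1, 2-1i]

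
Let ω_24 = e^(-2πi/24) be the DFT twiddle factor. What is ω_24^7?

ω_24^7 = e^(-2πi·7/24)
= cos(-2π·7/24) + i·sin(-2π·7/24)
= cos(-14π/24) + i·sin(-14π/24)

ω_24^7 = cos(-14π/24) + i·sin(-14π/24) = -0.2588-0.9659i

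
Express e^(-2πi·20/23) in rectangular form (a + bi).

ω_23^20 = e^(-2πi·20/23)
= cos(-2π·20/23) + i·sin(-2π·20/23)
= cos(-40π/23) + i·sin(-40π/23)

ω_23^20 = cos(-40π/23) + i·sin(-40π/23) = 0.6826+0.7308i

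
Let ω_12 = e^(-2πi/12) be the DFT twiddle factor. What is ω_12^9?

ω_12^9 = e^(-2πi·9/12)
= cos(-2π·9/12) + i·sin(-2π·9/12)
= cos(-18π/12) + i·sin(-18π/12)

ω_12^9 = cos(-18π/12) + i·sin(-18π/12) = 1i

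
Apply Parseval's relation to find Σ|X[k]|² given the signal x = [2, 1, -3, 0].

Parseval: Σ|x[n]|² = (1/N)Σ|X[k]|², so Σ|X[k]|² = N·Σ|x[n]|² = 4·14.0000

Σ|X[k]|² = N·Σ|x[n]|² = 4·14.0000 = 56.0000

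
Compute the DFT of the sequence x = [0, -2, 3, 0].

X[k] = Σ(n=0 to 3) x[n] · ω_4^(nk)
where ω_4 = e^(-2πi/4)

Computing each X[k]:
X[0] = 1
X[1] = -3+2i
X[2] = 5
X[3] = -3-2i

X = [1, -3+2i, 5, -3-2i]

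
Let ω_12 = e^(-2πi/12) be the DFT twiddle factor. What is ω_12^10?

ω_12^10 = e^(-2πi·10/12)
= cos(-2π·10/12) + i·sin(-2π·10/12)
= cos(-20π/12) + i·sin(-20π/12)

ω_12^10 = cos(-20π/12) + i·sin(-20π/12) = 0.5000+0.8660i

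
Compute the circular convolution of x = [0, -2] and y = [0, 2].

(x ⊛ y)[n] = Σ(m=0 to 1) x[m] · y[(n-m) mod 2]

Computing each output sample:
(x ⊛ y)[0] = -4
(x ⊛ y)[1] = 0

x ⊛ y = [-4, 0]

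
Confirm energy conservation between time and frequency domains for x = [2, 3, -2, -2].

Time domain:
Σ|x[n]|² = |2|² + |3|² + |-2|² + |-2|² = 21.0000

Frequency domain:
(1/4)Σ|X[k]|² = (1/4)(|1|² + |4-5i|² + |-1|² + |4+5i|²) = (1/4)·84.0000 = 21.0000

Both sides agree, confirming Parseval's theorem.

Σ|x[n]|² = (1/N)Σ|X[k]|² = 21.0000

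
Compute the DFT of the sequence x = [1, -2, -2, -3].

X[k] = Σ(n=0 to 3) x[n] · ω_4^(nk)
where ω_4 = e^(-2πi/4)

Computing each X[k]:
X[0] = -6
X[1] = 3-1i
X[2] = 4
X[3] = 3+1i

X = [-6, 3-1i, 4, 3+1i]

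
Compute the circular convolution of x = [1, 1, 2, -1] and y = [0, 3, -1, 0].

(x ⊛ y)[n] = Σ(m=0 to 3) x[m] · y[(n-m) mod 4]

Computing each output sample:
(x ⊛ y)[0] = -5
(x ⊛ y)[1] = 4
(x ⊛ y)[2] = 2
(x ⊛ y)[3] = 5

x ⊛ y = [-5, 4, 2, 5]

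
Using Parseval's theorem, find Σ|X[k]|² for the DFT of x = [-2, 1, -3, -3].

Parseval: Σ|x[n]|² = (1/N)Σ|X[k]|², so Σ|X[k]|² = N·Σ|x[n]|² = 4·23.0000

Σ|X[k]|² = N·Σ|x[n]|² = 4·23.0000 = 92.0000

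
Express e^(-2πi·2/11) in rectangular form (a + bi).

ω_11^2 = e^(-2πi·2/11)
= cos(-2π·2/11) + i·sin(-2π·2/11)
= cos(-4π/11) + i·sin(-4π/11)

ω_11^2 = cos(-4π/11) + i·sin(-4π/11) = 0.4154-0.9096i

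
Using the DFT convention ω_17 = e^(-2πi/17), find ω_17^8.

ω_17^8 = e^(-2πi·8/17)
= cos(-2π·8/17) + i·sin(-2π·8/17)
= cos(-16π/17) + i·sin(-16π/17)

ω_17^8 = cos(-16π/17) + i·sin(-16π/17) = -0.9830-0.1837i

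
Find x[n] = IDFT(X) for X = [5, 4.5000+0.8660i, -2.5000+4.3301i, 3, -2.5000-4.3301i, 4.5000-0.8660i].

x[n] = (1/6) Σ(k=0 to 5) X[k] · e^(2πikn/6)

Computing each x[n]:
x[0] = 2
x[1] = 0
x[2] = 2
x[3] = -2
x[4] = 0
x[5] = 3

x = [2, 0, 2, -2, 0, 3]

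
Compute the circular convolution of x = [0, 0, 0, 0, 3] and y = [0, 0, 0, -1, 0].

(x ⊛ y)[n] = Σ(m=0 to 4) x[m] · y[(n-m) mod 5]

Computing each output sample:
(x ⊛ y)[0] = 0
(x ⊛ y)[1] = 0
(x ⊛ y)[2] = -3
(x ⊛ y)[3] = 0
(x ⊛ y)[4] = 0

x ⊛ y = [0, 0, -3, 0, 0]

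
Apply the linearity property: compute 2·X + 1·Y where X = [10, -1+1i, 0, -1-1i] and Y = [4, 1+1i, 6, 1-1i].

By linearity: DFT(2x + 1y) = 2·DFT(x) + 1·DFT(y)
= 2·[10, -1+1i, 0, -1-1i] + 1·[4, 1+1i, 6, 1-1i]

Computing element-wise:
Z[0] = 2·(10) + 1·(4) = 24
Z[1] = 2·(-1+1i) + 1·(1+1i) = -1+3i
Z[2] = 2·(0) + 1·(6) = 6
Z[3] = 2·(-1-1i) + 1·(1-1i) = -1-3i

DFT(2x + 1y) = 2·X + 1·Y = [24, -1+3i, 6, -1-3i]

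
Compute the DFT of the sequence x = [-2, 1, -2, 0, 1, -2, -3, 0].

X[k] = Σ(n=0 to 7) x[n] · ω_8^(nk)
where ω_8 = e^(-2πi/8)

Computing each X[k]:
X[0] = -7
X[1] = -0.8787-3.1213i
X[2] = 4+1i
X[3] = -5.1213-1.1213i
X[4] = -5
X[5] = -5.1213+1.1213i
X[6] = 4-1i
X[7] = -0.8787+3.1213i

X = [-7, -0.8787-3.1213i, 4+1i, -5.1213-1.1213i, -5, -5.1213+1.1213i, 4-1i, -0.8787+3.1213i]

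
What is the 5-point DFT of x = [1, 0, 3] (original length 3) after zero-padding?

Original 3-point DFT: [4, -0.5000+2.5981i, -0.5000-2.5981i]
Zero-padded 5-point DFT provides frequency interpolation.

DFT_5([x, 0, ...]) = [4, -1.4271-1.7634i, 1.9271+2.8532i, 1.9271-2.8532i, -1.4271+1.7634i]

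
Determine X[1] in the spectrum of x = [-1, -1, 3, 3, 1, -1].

X[1] = Σ(n=0 to 5) x[n] · ω_6^(1n) where ω_6 = e^(-2πi/6)
= (-1)·ω_6^0 + (-1)·ω_6^1 + (3)·ω_6^2 + (3)·ω_6^3 + (1)·ω_6^4 + (-1)·ω_6^5

X[1] = -7.0000-1.7321i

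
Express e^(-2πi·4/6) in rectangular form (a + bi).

ω_6^4 = e^(-2πi·4/6)
= cos(-2π·4/6) + i·sin(-2π·4/6)
= cos(-8π/6) + i·sin(-8π/6)

ω_6^4 = cos(-8π/6) + i·sin(-8π/6) = -0.5000+0.8660i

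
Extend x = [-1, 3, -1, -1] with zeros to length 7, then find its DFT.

Original 4-point DFT: [0, -4i, -4, 4i]
Zero-padded 7-point DFT provides frequency interpolation.

DFT_7([x, 0, ...]) = [0, 1.9940-0.9367i, -1.3901-4.1405i, -4.1039-1.1086i, -4.1039+1.1086i, -1.3901+4.1405i, 1.9940+0.9367i]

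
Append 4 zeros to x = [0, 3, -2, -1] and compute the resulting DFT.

Original 4-point DFT: [0, 2-4i, -4, 2+4i]
Zero-padded 8-point DFT provides frequency interpolation.

DFT_8([x, 0, ...]) = [0, 2.8284+0.5858i, 2-4i, -2.8284-3.4142i, -4, -2.8284+3.4142i, 2+4i, 2.8284-0.5858i]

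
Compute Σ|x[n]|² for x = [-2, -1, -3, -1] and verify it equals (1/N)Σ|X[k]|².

Time domain:
Σ|x[n]|² = |-2|² + |-1|² + |-3|² + |-1|² = 15.0000

Frequency domain:
(1/4)Σ|X[k]|² = (1/4)(|-7|² + |1|² + |-3|² + |1|²) = (1/4)·60.0000 = 15.0000

Both sides agree, confirming Parseval's theorem.

Σ|x[n]|² = (1/N)Σ|X[k]|² = 15.0000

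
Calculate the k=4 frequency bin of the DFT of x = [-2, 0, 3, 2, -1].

X[4] = Σ(n=0 to 4) x[n] · ω_5^(4n) where ω_5 = e^(-2πi/5)
= (-2)·ω_5^0 + (0)·ω_5^4 + (3)·ω_5^8 + (2)·ω_5^12 + (-1)·ω_5^16

X[4] = -6.3541+1.5388i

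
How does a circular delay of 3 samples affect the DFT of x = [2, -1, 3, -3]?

Time shift by 3: X_shifted[k] = ω_4^(3k) · X[k]
Shifted x = [-1, 3, -3, 2]

DFT(x[n-3]) = [1, 2-1i, -9, 2+1i]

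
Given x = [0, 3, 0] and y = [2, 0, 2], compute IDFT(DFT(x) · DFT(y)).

(x ⊛ y)[n] = Σ(m=0 to 2) x[m] · y[(n-m) mod 3]

Computing each output sample:
(x ⊛ y)[0] = 6
(x ⊛ y)[1] = 6
(x ⊛ y)[2] = 0

x ⊛ y = [6, 6, 0]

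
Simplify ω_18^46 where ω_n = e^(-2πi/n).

Since ω_18^18 = 1, powers reduce modulo 18.
46 mod 18 = 10
So ω_18^46 = ω_18^10 = e^(-2πi·10/18)

ω_18^46 = ω_18^10 = -0.9397+0.3420i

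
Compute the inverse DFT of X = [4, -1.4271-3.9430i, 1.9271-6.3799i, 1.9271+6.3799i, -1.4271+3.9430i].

x[n] = (1/5) Σ(k=0 to 4) X[k] · e^(2πikn/5)

Computing each x[n]:
x[0] = 1
x[1] = 3
x[2] = 0
x[3] = 3
x[4] = -3

x = [1, 3, 0, 3, -3]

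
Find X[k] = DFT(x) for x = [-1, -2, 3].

X[k] = Σ(n=0 to 2) x[n] · ω_3^(nk)
where ω_3 = e^(-2πi/3)

Computing each X[k]:
X[0] = 0
X[1] = -1.5000+4.3301i
X[2] = -1.5000-4.3301i

X = [0, -1.5000+4.3301i, -1.5000-4.3301i]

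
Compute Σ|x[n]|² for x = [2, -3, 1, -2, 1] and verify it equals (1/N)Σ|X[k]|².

Time domain:
Σ|x[n]|² = |2|² + |-3|² + |1|² + |-2|² + |1|² = 19.0000

Frequency domain:
(1/5)Σ|X[k]|² = (1/5)(|-1|² + |2.1910+2.0409i|² + |3.3090+5.2043i|² + |3.3090-5.2043i|² + |2.1910-2.0409i|²) = (1/5)·95.0000 = 19.0000

Both sides agree, confirming Parseval's theorem.

Σ|x[n]|² = (1/N)Σ|X[k]|² = 19.0000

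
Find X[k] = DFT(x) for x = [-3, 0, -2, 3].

X[k] = Σ(n=0 to 3) x[n] · ω_4^(nk)
where ω_4 = e^(-2πi/4)

Computing each X[k]:
X[0] = -2
X[1] = -1+3i
X[2] = -8
X[3] = -1-3i

X = [-2, -1+3i, -8, -1-3i]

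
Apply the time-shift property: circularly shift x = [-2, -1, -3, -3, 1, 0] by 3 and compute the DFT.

Time shift by 3: X_shifted[k] = ω_6^(3k) · X[k]
Shifted x = [-3, 1, 0, -2, -1, -3]

DFT(x[n-3]) = [-8, -1.5000-4.3301i, -3.5000-2.5981i, 0, -3.5000+2.5981i, -1.5000+4.3301i]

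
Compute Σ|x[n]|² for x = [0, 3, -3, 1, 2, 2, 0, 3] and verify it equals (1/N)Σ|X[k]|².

Time domain:
Σ|x[n]|² = |0|² + |3|² + |-3|² + |1|² + |2|² + |2|² + |0|² + |3|² = 36.0000

Frequency domain:
(1/8)Σ|X[k]|² = (1/8)(|8|² + |0.1213+3.7071i|² + |5-1i|² + |-4.1213-2.2929i|² + |-10|² + |-4.1213+2.2929i|² + |5+1i|² + |0.1213-3.7071i|²) = (1/8)·288.0000 = 36.0000

Both sides agree, confirming Parseval's theorem.

Σ|x[n]|² = (1/N)Σ|X[k]|² = 36.0000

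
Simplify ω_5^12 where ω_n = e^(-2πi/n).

Since ω_5^5 = 1, powers reduce modulo 5.
12 mod 5 = 2
So ω_5^12 = ω_5^2 = e^(-2πi·2/5)

ω_5^12 = ω_5^2 = -0.8090-0.5878i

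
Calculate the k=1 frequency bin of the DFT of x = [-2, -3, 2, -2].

X[1] = Σ(n=0 to 3) x[n] · ω_4^(1n) where ω_4 = e^(-2πi/4)
= (-2)·ω_4^0 + (-3)·ω_4^1 + (2)·ω_4^2 + (-2)·ω_4^3

X[1] = -4+1i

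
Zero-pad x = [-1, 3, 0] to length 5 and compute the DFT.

Original 3-point DFT: [2, -2.5000-2.5981i, -2.5000+2.5981i]
Zero-padded 5-point DFT provides frequency interpolation.

DFT_5([x, 0, ...]) = [2, -0.0729-2.8532i, -3.4271-1.7634i, -3.4271+1.7634i, -0.0729+2.8532i]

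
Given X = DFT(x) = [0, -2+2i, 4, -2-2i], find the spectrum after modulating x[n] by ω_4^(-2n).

Modulation property: DFT(ω_4^(-2n)·x[n]) = X[(k-2) mod 4], so circularly shift X by 2 positions.

X[k-2] = [4, -2-2i, 0, -2+2i]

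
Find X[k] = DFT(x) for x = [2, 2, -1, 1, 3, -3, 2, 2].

X[k] = Σ(n=0 to 7) x[n] · ω_8^(nk)
where ω_8 = e^(-2πi/8)

Computing each X[k]:
X[0] = 8
X[1] = 3.2426+0.1716i
X[2] = 4+4i
X[3] = -5.2426-5.8284i
X[4] = 4
X[5] = -5.2426+5.8284i
X[6] = 4-4i
X[7] = 3.2426-0.1716i

X = [8, 3.2426+0.1716i, 4+4i, -5.2426-5.8284i, 4, -5.2426+5.8284i, 4-4i, 3.2426-0.1716i]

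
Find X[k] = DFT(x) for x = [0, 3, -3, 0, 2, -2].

X[k] = Σ(n=0 to 5) x[n] · ω_6^(nk)
where ω_6 = e^(-2πi/6)

Computing each X[k]:
X[0] = 0
X[1] = 1
X[2] = -8.6603i
X[3] = -2
X[4] = 8.6603i
X[5] = 1

X = [0, 1, -8.6603i, -2, 8.6603i, 1]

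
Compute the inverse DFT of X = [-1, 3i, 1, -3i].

x[n] = (1/4) Σ(k=0 to 3) X[k] · e^(2πikn/4)

Computing each x[n]:
x[0] = 0
x[1] = -2
x[2] = 0
x[3] = 1

x = [0, -2, 0, 1]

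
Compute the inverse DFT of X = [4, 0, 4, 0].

x[n] = (1/4) Σ(k=0 to 3) X[k] · e^(2πikn/4)

Computing each x[n]:
x[0] = 2
x[1] = 0
x[2] = 2
x[3] = 0

x = [2, 0, 2, 0]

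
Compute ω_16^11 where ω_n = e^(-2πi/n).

ω_16^11 = e^(-2πi·11/16)
= cos(-2π·11/16) + i·sin(-2π·11/16)
= cos(-22π/16) + i·sin(-22π/16)

ω_16^11 = cos(-22π/16) + i·sin(-22π/16) = -0.3827+0.9239i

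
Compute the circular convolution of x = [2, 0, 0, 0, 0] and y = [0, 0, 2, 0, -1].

(x ⊛ y)[n] = Σ(m=0 to 4) x[m] · y[(n-m) mod 5]

Computing each output sample:
(x ⊛ y)[0] = 0
(x ⊛ y)[1] = 0
(x ⊛ y)[2] = 4
(x ⊛ y)[3] = 0
(x ⊛ y)[4] = -2

x ⊛ y = [0, 0, 4, 0, -2]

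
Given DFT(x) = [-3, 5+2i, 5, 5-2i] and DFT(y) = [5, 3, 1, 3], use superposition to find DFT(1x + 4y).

By linearity: DFT(1x + 4y) = 1·DFT(x) + 4·DFT(y)
= 1·[-3, 5+2i, 5, 5-2i] + 4·[5, 3, 1, 3]

Computing element-wise:
Z[0] = 1·(-3) + 4·(5) = 17
Z[1] = 1·(5+2i) + 4·(3) = 17+2i
Z[2] = 1·(5) + 4·(1) = 9
Z[3] = 1·(5-2i) + 4·(3) = 17-2i

DFT(1x + 4y) = 1·X + 4·Y = [17, 17+2i, 9, 17-2i]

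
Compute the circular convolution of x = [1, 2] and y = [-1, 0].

(x ⊛ y)[n] = Σ(m=0 to 1) x[m] · y[(n-m) mod 2]

Computing each output sample:
(x ⊛ y)[0] = -1
(x ⊛ y)[1] = -2

x ⊛ y = [-1, -2]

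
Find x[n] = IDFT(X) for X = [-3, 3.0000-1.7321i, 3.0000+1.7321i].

x[n] = (1/3) Σ(k=0 to 2) X[k] · e^(2πikn/3)

Computing each x[n]:
x[0] = 1
x[1] = -1
x[2] = -3

x = [1, -1, -3]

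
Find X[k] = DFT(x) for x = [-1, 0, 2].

X[k] = Σ(n=0 to 2) x[n] · ω_3^(nk)
where ω_3 = e^(-2πi/3)

Computing each X[k]:
X[0] = 1
X[1] = -2.0000+1.7321i
X[2] = -2.0000-1.7321i

X = [1, -2.0000+1.7321i, -2.0000-1.7321i]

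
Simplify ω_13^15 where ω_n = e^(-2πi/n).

Since ω_13^13 = 1, powers reduce modulo 13.
15 mod 13 = 2
So ω_13^15 = ω_13^2 = e^(-2πi·2/13)

ω_13^15 = ω_13^2 = 0.5681-0.8230i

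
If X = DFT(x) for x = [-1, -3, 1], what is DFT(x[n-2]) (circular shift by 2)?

Time shift by 2: X_shifted[k] = ω_3^(2k) · X[k]
Shifted x = [-3, 1, -1]

DFT(x[n-2]) = [-3, -3.0000-1.7321i, -3.0000+1.7321i]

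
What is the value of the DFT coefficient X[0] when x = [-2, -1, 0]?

X[0] = Σ(n=0 to 2) x[n] · ω_3^0 = Σ x[n]
= (-2) + (-1) + (0)

X[0] = -3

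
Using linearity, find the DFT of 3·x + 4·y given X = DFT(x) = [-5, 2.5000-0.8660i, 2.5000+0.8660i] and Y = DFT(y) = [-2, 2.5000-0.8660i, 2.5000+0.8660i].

By linearity: DFT(3x + 4y) = 3·DFT(x) + 4·DFT(y)
= 3·[-5, 2.5000-0.8660i, 2.5000+0.8660i] + 4·[-2, 2.5000-0.8660i, 2.5000+0.8660i]

Computing element-wise:
Z[0] = 3·(-5) + 4·(-2) = -23
Z[1] = 3·(2.5000-0.8660i) + 4·(2.5000-0.8660i) = 17.5000-6.0620i
Z[2] = 3·(2.5000+0.8660i) + 4·(2.5000+0.8660i) = 17.5000+6.0620i

DFT(3x + 4y) = 3·X + 4·Y = [-23, 17.5000-6.0620i, 17.5000+6.0620i]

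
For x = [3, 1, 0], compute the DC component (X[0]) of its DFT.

X[0] = Σ(n=0 to 2) x[n] · ω_3^0 = Σ x[n]
= (3) + (1) + (0)

X[0] = 4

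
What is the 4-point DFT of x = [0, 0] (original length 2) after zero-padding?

Original 2-point DFT: [0, 0]
Zero-padded 4-point DFT provides frequency interpolation.

DFT_4([x, 0, ...]) = [0, 0, 0, 0]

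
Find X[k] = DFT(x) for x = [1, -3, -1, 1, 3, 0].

X[k] = Σ(n=0 to 5) x[n] · ω_6^(nk)
where ω_6 = e^(-2πi/6)

Computing each X[k]:
X[0] = 1
X[1] = -2.5000+6.0622i
X[2] = 2.5000-0.8660i
X[3] = 5
X[4] = 2.5000+0.8660i
X[5] = -2.5000-6.0622i

X = [1, -2.5000+6.0622i, 2.5000-0.8660i, 5, 2.5000+0.8660i, -2.5000-6.0622i]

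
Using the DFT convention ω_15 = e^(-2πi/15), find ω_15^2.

ω_15^2 = e^(-2πi·2/15)
= cos(-2π·2/15) + i·sin(-2π·2/15)
= cos(-4π/15) + i·sin(-4π/15)

ω_15^2 = cos(-4π/15) + i·sin(-4π/15) = 0.6691-0.7431i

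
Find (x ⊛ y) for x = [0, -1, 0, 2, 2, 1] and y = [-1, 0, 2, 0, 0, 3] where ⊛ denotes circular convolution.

(x ⊛ y)[n] = Σ(m=0 to 5) x[m] · y[(n-m) mod 6]

Computing each output sample:
(x ⊛ y)[0] = 1
(x ⊛ y)[1] = 3
(x ⊛ y)[2] = 6
(x ⊛ y)[3] = 2
(x ⊛ y)[4] = 1
(x ⊛ y)[5] = 3

x ⊛ y = [1, 3, 6, 2, 1, 3]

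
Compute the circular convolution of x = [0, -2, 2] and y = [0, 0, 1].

(x ⊛ y)[n] = Σ(m=0 to 2) x[m] · y[(n-m) mod 3]

Computing each output sample:
(x ⊛ y)[0] = -2
(x ⊛ y)[1] = 2
(x ⊛ y)[2] = 0

x ⊛ y = [-2, 2, 0]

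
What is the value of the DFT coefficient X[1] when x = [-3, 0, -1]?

X[1] = Σ(n=0 to 2) x[n] · ω_3^(1n) where ω_3 = e^(-2πi/3)
= (-3)·ω_3^0 + (0)·ω_3^1 + (-1)·ω_3^2

X[1] = -2.5000-0.8660i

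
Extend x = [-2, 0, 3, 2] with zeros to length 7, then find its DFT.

Original 4-point DFT: [3, -5+2i, -1, -5-2i]
Zero-padded 7-point DFT provides frequency interpolation.

DFT_7([x, 0, ...]) = [3, -4.4695-3.7926i, -3.4559+2.8653i, -0.5746+0.3956i, -0.5746-0.3956i, -3.4559-2.8653i, -4.4695+3.7926i]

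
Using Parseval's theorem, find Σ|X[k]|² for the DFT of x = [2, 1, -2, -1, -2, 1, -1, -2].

Parseval: Σ|x[n]|² = (1/N)Σ|X[k]|², so Σ|X[k]|² = N·Σ|x[n]|² = 8·20.0000

Σ|X[k]|² = N·Σ|x[n]|² = 8·20.0000 = 160.0000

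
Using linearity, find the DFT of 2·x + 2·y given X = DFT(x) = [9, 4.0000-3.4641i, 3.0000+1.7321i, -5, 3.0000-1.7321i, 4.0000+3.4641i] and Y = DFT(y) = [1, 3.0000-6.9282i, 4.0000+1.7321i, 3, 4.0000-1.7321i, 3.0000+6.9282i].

By linearity: DFT(2x + 2y) = 2·DFT(x) + 2·DFT(y)
= 2·[9, 4.0000-3.4641i, 3.0000+1.7321i, -5, 3.0000-1.7321i, 4.0000+3.4641i] + 2·[1, 3.0000-6.9282i, 4.0000+1.7321i, 3, 4.0000-1.7321i, 3.0000+6.9282i]

Computing element-wise:
Z[0] = 2·(9) + 2·(1) = 20
Z[1] = 2·(4.0000-3.4641i) + 2·(3.0000-6.9282i) = 14.0000-20.7846i
Z[2] = 2·(3.0000+1.7321i) + 2·(4.0000+1.7321i) = 14.0000+6.9284i
Z[3] = 2·(-5) + 2·(3) = -4
Z[4] = 2·(3.0000-1.7321i) + 2·(4.0000-1.7321i) = 14.0000-6.9284i
Z[5] = 2·(4.0000+3.4641i) + 2·(3.0000+6.9282i) = 14.0000+20.7846i

DFT(2x + 2y) = 2·X + 2·Y = [20, 14.0000-20.7846i, 14.0000+6.9284i, -4, 14.0000-6.9284i, 14.0000+20.7846i]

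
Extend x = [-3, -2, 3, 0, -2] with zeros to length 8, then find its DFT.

Original 5-point DFT: [-4, -6.6631-1.7634i, 1.1631+2.8532i, 1.1631-2.8532i, -6.6631+1.7634i]
Zero-padded 8-point DFT provides frequency interpolation.

DFT_8([x, 0, ...]) = [-4, -2.4142-1.5858i, -8+2i, 0.4142+4.4142i, 0, 0.4142-4.4142i, -8-2i, -2.4142+1.5858i]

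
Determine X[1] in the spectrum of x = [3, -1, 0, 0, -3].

X[1] = Σ(n=0 to 4) x[n] · ω_5^(1n) where ω_5 = e^(-2πi/5)
= (3)·ω_5^0 + (-1)·ω_5^1 + (0)·ω_5^2 + (0)·ω_5^3 + (-3)·ω_5^4

X[1] = 1.7639-1.9021i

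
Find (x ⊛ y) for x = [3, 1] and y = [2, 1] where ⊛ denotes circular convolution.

(x ⊛ y)[n] = Σ(m=0 to 1) x[m] · y[(n-m) mod 2]

Computing each output sample:
(x ⊛ y)[0] = 7
(x ⊛ y)[1] = 5

x ⊛ y = [7, 5]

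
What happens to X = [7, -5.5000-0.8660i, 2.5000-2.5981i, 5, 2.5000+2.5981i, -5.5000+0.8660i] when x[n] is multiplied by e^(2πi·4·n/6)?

Modulation property: DFT(ω_6^(-4n)·x[n]) = X[(k-4) mod 6], so circularly shift X by 4 positions.

X[k-4] = [2.5000-2.5981i, 5, 2.5000+2.5981i, -5.5000+0.8660i, 7, -5.5000-0.8660i]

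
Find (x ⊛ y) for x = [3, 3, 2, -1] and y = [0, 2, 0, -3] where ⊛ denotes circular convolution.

(x ⊛ y)[n] = Σ(m=0 to 3) x[m] · y[(n-m) mod 4]

Computing each output sample:
(x ⊛ y)[0] = -11
(x ⊛ y)[1] = 0
(x ⊛ y)[2] = 9
(x ⊛ y)[3] = -5

x ⊛ y = [-11, 0, 9, -5]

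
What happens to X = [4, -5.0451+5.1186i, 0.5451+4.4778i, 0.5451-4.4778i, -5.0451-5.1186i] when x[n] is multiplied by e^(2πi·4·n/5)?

Modulation property: DFT(ω_5^(-4n)·x[n]) = X[(k-4) mod 5], so circularly shift X by 4 positions.

X[k-4] = [-5.0451+5.1186i, 0.5451+4.4778i, 0.5451-4.4778i, -5.0451-5.1186i, 4]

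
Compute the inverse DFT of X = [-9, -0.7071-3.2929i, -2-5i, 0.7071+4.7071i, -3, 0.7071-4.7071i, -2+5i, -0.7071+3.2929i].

x[n] = (1/8) Σ(k=0 to 7) X[k] · e^(2πikn/8)

Computing each x[n]:
x[0] = -2
x[1] = 0
x[2] = 1
x[3] = -2
x[4] = -2
x[5] = 1
x[6] = -3
x[7] = -2

x = [-2, 0, 1, -2, -2, 1, -3, -2]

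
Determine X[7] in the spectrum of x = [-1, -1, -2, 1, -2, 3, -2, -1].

X[7] = Σ(n=0 to 7) x[n] · ω_8^(7n) where ω_8 = e^(-2πi/8)
= (-1)·ω_8^0 + (-1)·ω_8^7 + (-2)·ω_8^14 + (1)·ω_8^21 + (-2)·ω_8^28 + (3)·ω_8^35 + (-2)·ω_8^42 + (-1)·ω_8^49

X[7] = -3.2426-1.4142i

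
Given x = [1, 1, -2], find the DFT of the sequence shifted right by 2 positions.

Time shift by 2: X_shifted[k] = ω_3^(2k) · X[k]
Shifted x = [1, -2, 1]

DFT(x[n-2]) = [0, 1.5000+2.5981i, 1.5000-2.5981i]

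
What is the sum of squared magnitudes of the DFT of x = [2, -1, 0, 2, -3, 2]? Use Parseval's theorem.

Parseval: Σ|x[n]|² = (1/N)Σ|X[k]|², so Σ|X[k]|² = N·Σ|x[n]|² = 6·22.0000

Σ|X[k]|² = N·Σ|x[n]|² = 6·22.0000 = 132.0000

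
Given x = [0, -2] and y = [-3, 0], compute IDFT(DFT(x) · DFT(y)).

(x ⊛ y)[n] = Σ(m=0 to 1) x[m] · y[(n-m) mod 2]

Computing each output sample:
(x ⊛ y)[0] = 0
(x ⊛ y)[1] = 6

x ⊛ y = [0, 6]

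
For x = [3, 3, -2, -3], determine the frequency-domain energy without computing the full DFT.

Parseval: Σ|x[n]|² = (1/N)Σ|X[k]|², so Σ|X[k]|² = N·Σ|x[n]|² = 4·31.0000

Σ|X[k]|² = N·Σ|x[n]|² = 4·31.0000 = 124.0000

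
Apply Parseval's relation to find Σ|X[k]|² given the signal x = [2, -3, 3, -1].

Parseval: Σ|x[n]|² = (1/N)Σ|X[k]|², so Σ|X[k]|² = N·Σ|x[n]|² = 4·23.0000

Σ|X[k]|² = N·Σ|x[n]|² = 4·23.0000 = 92.0000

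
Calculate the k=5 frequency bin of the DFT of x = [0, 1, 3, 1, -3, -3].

X[5] = Σ(n=0 to 5) x[n] · ω_6^(5n) where ω_6 = e^(-2πi/6)
= (0)·ω_6^0 + (1)·ω_6^5 + (3)·ω_6^10 + (1)·ω_6^15 + (-3)·ω_6^20 + (-3)·ω_6^25

X[5] = -2.0000+8.6603i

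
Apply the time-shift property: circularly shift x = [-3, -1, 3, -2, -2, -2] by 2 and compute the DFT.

Time shift by 2: X_shifted[k] = ω_6^(2k) · X[k]
Shifted x = [-2, -2, -3, -1, 3, -2]

DFT(x[n-2]) = [-7, -3.0000+5.1962i, -1.0000-5.1962i, 3, -1.0000+5.1962i, -3.0000-5.1962i]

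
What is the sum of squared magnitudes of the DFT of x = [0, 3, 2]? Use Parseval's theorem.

Parseval: Σ|x[n]|² = (1/N)Σ|X[k]|², so Σ|X[k]|² = N·Σ|x[n]|² = 3·13.0000

Σ|X[k]|² = N·Σ|x[n]|² = 3·13.0000 = 39.0000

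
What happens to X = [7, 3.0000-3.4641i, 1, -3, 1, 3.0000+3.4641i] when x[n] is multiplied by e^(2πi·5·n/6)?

Modulation property: DFT(ω_6^(-5n)·x[n]) = X[(k-5) mod 6], so circularly shift X by 5 positions.

X[k-5] = [3.0000-3.4641i, 1, -3, 1, 3.0000+3.4641i, 7]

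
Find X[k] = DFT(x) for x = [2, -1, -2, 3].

X[k] = Σ(n=0 to 3) x[n] · ω_4^(nk)
where ω_4 = e^(-2πi/4)

Computing each X[k]:
X[0] = 2
X[1] = 4+4i
X[2] = -2
X[3] = 4-4i

X = [2, 4+4i, -2, 4-4i]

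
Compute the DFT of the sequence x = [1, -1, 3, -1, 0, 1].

X[k] = Σ(n=0 to 5) x[n] · ω_6^(nk)
where ω_6 = e^(-2πi/6)

Computing each X[k]:
X[0] = 3
X[1] = 0.5000-0.8660i
X[2] = -1.5000+4.3301i
X[3] = 5
X[4] = -1.5000-4.3301i
X[5] = 0.5000+0.8660i

X = [3, 0.5000-0.8660i, -1.5000+4.3301i, 5, -1.5000-4.3301i, 0.5000+0.8660i]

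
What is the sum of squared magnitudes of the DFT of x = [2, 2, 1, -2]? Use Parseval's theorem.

Parseval: Σ|x[n]|² = (1/N)Σ|X[k]|², so Σ|X[k]|² = N·Σ|x[n]|² = 4·13.0000

Σ|X[k]|² = N·Σ|x[n]|² = 4·13.0000 = 52.0000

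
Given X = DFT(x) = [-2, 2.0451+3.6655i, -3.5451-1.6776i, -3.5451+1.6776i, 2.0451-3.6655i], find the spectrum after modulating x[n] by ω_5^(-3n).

Modulation property: DFT(ω_5^(-3n)·x[n]) = X[(k-3) mod 5], so circularly shift X by 3 positions.

X[k-3] = [-3.5451-1.6776i, -3.5451+1.6776i, 2.0451-3.6655i, -2, 2.0451+3.6655i]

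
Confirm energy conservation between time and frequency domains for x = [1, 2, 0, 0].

Time domain:
Σ|x[n]|² = |1|² + |2|² + |0|² + |0|² = 5.0000

Frequency domain:
(1/4)Σ|X[k]|² = (1/4)(|3|² + |1-2i|² + |-1|² + |1+2i|²) = (1/4)·20.0000 = 5.0000

Both sides agree, confirming Parseval's theorem.

Σ|x[n]|² = (1/N)Σ|X[k]|² = 5.0000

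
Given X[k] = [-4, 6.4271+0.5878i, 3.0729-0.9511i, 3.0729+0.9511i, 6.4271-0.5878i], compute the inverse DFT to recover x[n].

x[n] = (1/5) Σ(k=0 to 4) X[k] · e^(2πikn/5)

Computing each x[n]:
x[0] = 3
x[1] = -1
x[2] = -3
x[3] = -2
x[4] = -1

x = [3, -1, -3, -2, -1]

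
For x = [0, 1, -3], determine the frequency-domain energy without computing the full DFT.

Parseval: Σ|x[n]|² = (1/N)Σ|X[k]|², so Σ|X[k]|² = N·Σ|x[n]|² = 3·10.0000

Σ|X[k]|² = N·Σ|x[n]|² = 3·10.0000 = 30.0000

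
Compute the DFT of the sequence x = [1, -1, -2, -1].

X[k] = Σ(n=0 to 3) x[n] · ω_4^(nk)
where ω_4 = e^(-2πi/4)

Computing each X[k]:
X[0] = -3
X[1] = 3
X[2] = 1
X[3] = 3

X = [-3, 3, 1, 3]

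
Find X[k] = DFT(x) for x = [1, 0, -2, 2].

X[k] = Σ(n=0 to 3) x[n] · ω_4^(nk)
where ω_4 = e^(-2πi/4)

Computing each X[k]:
X[0] = 1
X[1] = 3+2i
X[2] = -3
X[3] = 3-2i

X = [1, 3+2i, -3, 3-2i]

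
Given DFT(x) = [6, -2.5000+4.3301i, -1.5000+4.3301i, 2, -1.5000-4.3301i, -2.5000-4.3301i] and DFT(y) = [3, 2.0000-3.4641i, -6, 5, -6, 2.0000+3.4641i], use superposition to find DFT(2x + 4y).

By linearity: DFT(2x + 4y) = 2·DFT(x) + 4·DFT(y)
= 2·[6, -2.5000+4.3301i, -1.5000+4.3301i, 2, -1.5000-4.3301i, -2.5000-4.3301i] + 4·[3, 2.0000-3.4641i, -6, 5, -6, 2.0000+3.4641i]

Computing element-wise:
Z[0] = 2·(6) + 4·(3) = 24
Z[1] = 2·(-2.5000+4.3301i) + 4·(2.0000-3.4641i) = 3.0000-5.1962i
Z[2] = 2·(-1.5000+4.3301i) + 4·(-6) = -27.0000+8.6602i
Z[3] = 2·(2) + 4·(5) = 24
Z[4] = 2·(-1.5000-4.3301i) + 4·(-6) = -27.0000-8.6602i
Z[5] = 2·(-2.5000-4.3301i) + 4·(2.0000+3.4641i) = 3.0000+5.1962i

DFT(2x + 4y) = 2·X + 4·Y = [24, 3.0000-5.1962i, -27.0000+8.6602i, 24, -27.0000-8.6602i, 3.0000+5.1962i]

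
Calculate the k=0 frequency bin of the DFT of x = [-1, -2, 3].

X[0] = Σ(n=0 to 2) x[n] · ω_3^0 = Σ x[n]
= (-1) + (-2) + (3)

X[0] = 0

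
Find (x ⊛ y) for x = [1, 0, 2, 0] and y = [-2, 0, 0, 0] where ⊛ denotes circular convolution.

(x ⊛ y)[n] = Σ(m=0 to 3) x[m] · y[(n-m) mod 4]

Computing each output sample:
(x ⊛ y)[0] = -2
(x ⊛ y)[1] = 0
(x ⊛ y)[2] = -4
(x ⊛ y)[3] = 0

x ⊛ y = [-2, 0, -4, 0]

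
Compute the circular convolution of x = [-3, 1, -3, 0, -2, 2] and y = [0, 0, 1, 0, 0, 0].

(x ⊛ y)[n] = Σ(m=0 to 5) x[m] · y[(n-m) mod 6]

Computing each output sample:
(x ⊛ y)[0] = -2
(x ⊛ y)[1] = 2
(x ⊛ y)[2] = -3
(x ⊛ y)[3] = 1
(x ⊛ y)[4] = -3
(x ⊛ y)[5] = 0

x ⊛ y = [-2, 2, -3, 1, -3, 0]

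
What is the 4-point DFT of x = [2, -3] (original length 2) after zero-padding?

Original 2-point DFT: [-1, 5]
Zero-padded 4-point DFT provides frequency interpolation.

DFT_4([x, 0, ...]) = [-1, 2+3i, 5, 2-3i]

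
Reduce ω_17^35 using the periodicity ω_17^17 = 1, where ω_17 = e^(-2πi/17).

Since ω_17^17 = 1, powers reduce modulo 17.
35 mod 17 = 1
So ω_17^35 = ω_17^1 = e^(-2πi·1/17)

ω_17^35 = ω_17^1 = 0.9325-0.3612i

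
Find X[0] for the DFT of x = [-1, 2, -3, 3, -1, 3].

X[0] = Σ(n=0 to 5) x[n] · ω_6^0 = Σ x[n]
= (-1) + (2) + (-3) + (3) + (-1) + (3)

X[0] = 3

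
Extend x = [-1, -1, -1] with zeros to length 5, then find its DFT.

Original 3-point DFT: [-3, 0, 0]
Zero-padded 5-point DFT provides frequency interpolation.

DFT_5([x, 0, ...]) = [-3, -0.5000+1.5388i, -0.5000-0.3633i, -0.5000+0.3633i, -0.5000-1.5388i]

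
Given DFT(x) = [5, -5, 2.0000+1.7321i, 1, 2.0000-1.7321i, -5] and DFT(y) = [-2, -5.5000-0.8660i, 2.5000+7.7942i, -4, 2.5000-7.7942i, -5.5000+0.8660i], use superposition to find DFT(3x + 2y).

By linearity: DFT(3x + 2y) = 3·DFT(x) + 2·DFT(y)
= 3·[5, -5, 2.0000+1.7321i, 1, 2.0000-1.7321i, -5] + 2·[-2, -5.5000-0.8660i, 2.5000+7.7942i, -4, 2.5000-7.7942i, -5.5000+0.8660i]

Computing element-wise:
Z[0] = 3·(5) + 2·(-2) = 11
Z[1] = 3·(-5) + 2·(-5.5000-0.8660i) = -26.0000-1.7320i
Z[2] = 3·(2.0000+1.7321i) + 2·(2.5000+7.7942i) = 11.0000+20.7847i
Z[3] = 3·(1) + 2·(-4) = -5
Z[4] = 3·(2.0000-1.7321i) + 2·(2.5000-7.7942i) = 11.0000-20.7847i
Z[5] = 3·(-5) + 2·(-5.5000+0.8660i) = -26.0000+1.7320i

DFT(3x + 2y) = 3·X + 2·Y = [11, -26.0000-1.7320i, 11.0000+20.7847i, -5, 11.0000-20.7847i, -26.0000+1.7320i]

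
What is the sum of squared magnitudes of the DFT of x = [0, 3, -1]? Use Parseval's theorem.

Parseval: Σ|x[n]|² = (1/N)Σ|X[k]|², so Σ|X[k]|² = N·Σ|x[n]|² = 3·10.0000

Σ|X[k]|² = N·Σ|x[n]|² = 3·10.0000 = 30.0000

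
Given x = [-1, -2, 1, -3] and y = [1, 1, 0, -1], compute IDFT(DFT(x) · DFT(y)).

(x ⊛ y)[n] = Σ(m=0 to 3) x[m] · y[(n-m) mod 4]

Computing each output sample:
(x ⊛ y)[0] = -2
(x ⊛ y)[1] = -4
(x ⊛ y)[2] = 2
(x ⊛ y)[3] = -1

x ⊛ y = [-2, -4, 2, -1]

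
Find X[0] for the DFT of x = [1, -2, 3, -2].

X[0] = Σ(n=0 to 3) x[n] · ω_4^0 = Σ x[n]
= (1) + (-2) + (3) + (-2)

X[0] = 0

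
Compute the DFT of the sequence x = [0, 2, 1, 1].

X[k] = Σ(n=0 to 3) x[n] · ω_4^(nk)
where ω_4 = e^(-2πi/4)

Computing each X[k]:
X[0] = 4
X[1] = -1-1i
X[2] = -2
X[3] = -1+1i

X = [4, -1-1i, -2, -1+1i]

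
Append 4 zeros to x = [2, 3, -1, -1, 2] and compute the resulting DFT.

Original 5-point DFT: [5, 5.1631-0.9511i, -2.6631-0.5878i, -2.6631+0.5878i, 5.1631+0.9511i]
Zero-padded 9-point DFT provides frequency interpolation.

DFT_9([x, 0, ...]) = [5, 2.7451-0.7616i, 5.4927-2.1929i, -1.0000-5.1962i, -0.7378+1.1668i, -0.7378-1.1668i, -1.0000+5.1962i, 5.4927+2.1929i, 2.7451+0.7616i]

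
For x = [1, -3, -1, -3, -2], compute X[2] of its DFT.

X[2] = Σ(n=0 to 4) x[n] · ω_5^(2n) where ω_5 = e^(-2πi/5)
= (1)·ω_5^0 + (-3)·ω_5^2 + (-1)·ω_5^4 + (-3)·ω_5^6 + (-2)·ω_5^8

X[2] = 3.8090+2.4899i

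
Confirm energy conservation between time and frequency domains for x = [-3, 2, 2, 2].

Time domain:
Σ|x[n]|² = |-3|² + |2|² + |2|² + |2|² = 21.0000

Frequency domain:
(1/4)Σ|X[k]|² = (1/4)(|3|² + |-5|² + |-5|² + |-5|²) = (1/4)·84.0000 = 21.0000

Both sides agree, confirming Parseval's theorem.

Σ|x[n]|² = (1/N)Σ|X[k]|² = 21.0000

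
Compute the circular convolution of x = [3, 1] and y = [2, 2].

(x ⊛ y)[n] = Σ(m=0 to 1) x[m] · y[(n-m) mod 2]

Computing each output sample:
(x ⊛ y)[0] = 8
(x ⊛ y)[1] = 8

x ⊛ y = [8, 8]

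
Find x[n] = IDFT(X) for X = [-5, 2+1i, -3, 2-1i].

x[n] = (1/4) Σ(k=0 to 3) X[k] · e^(2πikn/4)

Computing each x[n]:
x[0] = -1
x[1] = -1
x[2] = -3
x[3] = 0

x = [-1, -1, -3, 0]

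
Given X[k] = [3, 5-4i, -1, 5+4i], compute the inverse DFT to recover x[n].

x[n] = (1/4) Σ(k=0 to 3) X[k] · e^(2πikn/4)

Computing each x[n]:
x[0] = 3
x[1] = 3
x[2] = -2
x[3] = -1

x = [3, 3, -2, -1]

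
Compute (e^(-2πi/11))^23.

Since ω_11^11 = 1, powers reduce modulo 11.
23 mod 11 = 1
So ω_11^23 = ω_11^1 = e^(-2πi·1/11)

ω_11^23 = ω_11^1 = 0.8413-0.5406i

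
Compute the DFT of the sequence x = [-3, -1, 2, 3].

X[k] = Σ(n=0 to 3) x[n] · ω_4^(nk)
where ω_4 = e^(-2πi/4)

Computing each X[k]:
X[0] = 1
X[1] = -5+4i
X[2] = -3
X[3] = -5-4i

X = [1, -5+4i, -3, -5-4i]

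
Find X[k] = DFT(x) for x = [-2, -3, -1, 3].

X[k] = Σ(n=0 to 3) x[n] · ω_4^(nk)
where ω_4 = e^(-2πi/4)

Computing each X[k]:
X[0] = -3
X[1] = -1+6i
X[2] = -3
X[3] = -1-6i

X = [-3, -1+6i, -3, -1-6i]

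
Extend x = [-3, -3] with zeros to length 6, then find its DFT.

Original 2-point DFT: [-6, 0]
Zero-padded 6-point DFT provides frequency interpolation.

DFT_6([x, 0, ...]) = [-6, -4.5000+2.5981i, -1.5000+2.5981i, 0, -1.5000-2.5981i, -4.5000-2.5981i]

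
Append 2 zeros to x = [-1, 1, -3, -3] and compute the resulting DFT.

Original 4-point DFT: [-6, 2-4i, -2, 2+4i]
Zero-padded 6-point DFT provides frequency interpolation.

DFT_6([x, 0, ...]) = [-6, 4.0000+1.7321i, -3.0000-3.4641i, -2, -3.0000+3.4641i, 4.0000-1.7321i]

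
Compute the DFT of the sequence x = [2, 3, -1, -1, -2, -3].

X[k] = Σ(n=0 to 5) x[n] · ω_6^(nk)
where ω_6 = e^(-2πi/6)

Computing each X[k]:
X[0] = -2
X[1] = 4.5000-6.0622i
X[2] = 2.5000-4.3301i
X[3] = 0
X[4] = 2.5000+4.3301i
X[5] = 4.5000+6.0622i

X = [-2, 4.5000-6.0622i, 2.5000-4.3301i, 0, 2.5000+4.3301i, 4.5000+6.0622i]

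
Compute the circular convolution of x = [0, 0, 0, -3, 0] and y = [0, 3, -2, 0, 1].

(x ⊛ y)[n] = Σ(m=0 to 4) x[m] · y[(n-m) mod 5]

Computing each output sample:
(x ⊛ y)[0] = 6
(x ⊛ y)[1] = 0
(x ⊛ y)[2] = -3
(x ⊛ y)[3] = 0
(x ⊛ y)[4] = -9

x ⊛ y = [6, 0, -3, 0, -9]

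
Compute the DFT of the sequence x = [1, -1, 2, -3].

X[k] = Σ(n=0 to 3) x[n] · ω_4^(nk)
where ω_4 = e^(-2πi/4)

Computing each X[k]:
X[0] = -1
X[1] = -1-2i
X[2] = 7
X[3] = -1+2i

X = [-1, -1-2i, 7, -1+2i]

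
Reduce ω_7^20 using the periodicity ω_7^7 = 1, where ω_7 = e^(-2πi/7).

Since ω_7^7 = 1, powers reduce modulo 7.
20 mod 7 = 6
So ω_7^20 = ω_7^6 = e^(-2πi·6/7)

ω_7^20 = ω_7^6 = 0.6235+0.7818i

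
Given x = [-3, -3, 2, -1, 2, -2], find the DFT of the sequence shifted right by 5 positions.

Time shift by 5: X_shifted[k] = ω_6^(5k) · X[k]
Shifted x = [-3, 2, -1, 2, -2, -3]

DFT(x[n-5]) = [-5, -4.0000-5.1962i, 1.0000-3.4641i, -7, 1.0000+3.4641i, -4.0000+5.1962i]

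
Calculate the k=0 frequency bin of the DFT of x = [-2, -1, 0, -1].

X[0] = Σ(n=0 to 3) x[n] · ω_4^0 = Σ x[n]
= (-2) + (-1) + (0) + (-1)

X[0] = -4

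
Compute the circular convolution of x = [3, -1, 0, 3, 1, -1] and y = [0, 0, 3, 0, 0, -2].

(x ⊛ y)[n] = Σ(m=0 to 5) x[m] · y[(n-m) mod 6]

Computing each output sample:
(x ⊛ y)[0] = 5
(x ⊛ y)[1] = -3
(x ⊛ y)[2] = 3
(x ⊛ y)[3] = -5
(x ⊛ y)[4] = 2
(x ⊛ y)[5] = 3

x ⊛ y = [5, -3, 3, -5, 2, 3]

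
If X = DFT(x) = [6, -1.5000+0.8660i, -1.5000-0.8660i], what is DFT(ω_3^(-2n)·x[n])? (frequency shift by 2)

Modulation property: DFT(ω_3^(-2n)·x[n]) = X[(k-2) mod 3], so circularly shift X by 2 positions.

X[k-2] = [-1.5000+0.8660i, -1.5000-0.8660i, 6]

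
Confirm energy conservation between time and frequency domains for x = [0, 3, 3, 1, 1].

Time domain:
Σ|x[n]|² = |0|² + |3|² + |3|² + |1|² + |1|² = 20.0000

Frequency domain:
(1/5)Σ|X[k]|² = (1/5)(|8|² + |-2.0000-3.0777i|² + |-2.0000+0.7265i|² + |-2.0000-0.7265i|² + |-2.0000+3.0777i|²) = (1/5)·100.0000 = 20.0000

Both sides agree, confirming Parseval's theorem.

Σ|x[n]|² = (1/N)Σ|X[k]|² = 20.0000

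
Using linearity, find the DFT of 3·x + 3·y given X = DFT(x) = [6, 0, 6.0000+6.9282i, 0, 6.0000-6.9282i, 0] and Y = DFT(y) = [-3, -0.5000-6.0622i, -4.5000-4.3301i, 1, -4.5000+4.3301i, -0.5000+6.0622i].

By linearity: DFT(3x + 3y) = 3·DFT(x) + 3·DFT(y)
= 3·[6, 0, 6.0000+6.9282i, 0, 6.0000-6.9282i, 0] + 3·[-3, -0.5000-6.0622i, -4.5000-4.3301i, 1, -4.5000+4.3301i, -0.5000+6.0622i]

Computing element-wise:
Z[0] = 3·(6) + 3·(-3) = 9
Z[1] = 3·(0) + 3·(-0.5000-6.0622i) = -1.5000-18.1866i
Z[2] = 3·(6.0000+6.9282i) + 3·(-4.5000-4.3301i) = 4.5000+7.7943i
Z[3] = 3·(0) + 3·(1) = 3
Z[4] = 3·(6.0000-6.9282i) + 3·(-4.5000+4.3301i) = 4.5000-7.7943i
Z[5] = 3·(0) + 3·(-0.5000+6.0622i) = -1.5000+18.1866i

DFT(3x + 3y) = 3·X + 3·Y = [9, -1.5000-18.1866i, 4.5000+7.7943i, 3, 4.5000-7.7943i, -1.5000+18.1866i]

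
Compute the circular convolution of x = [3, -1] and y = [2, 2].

(x ⊛ y)[n] = Σ(m=0 to 1) x[m] · y[(n-m) mod 2]

Computing each output sample:
(x ⊛ y)[0] = 4
(x ⊛ y)[1] = 4

x ⊛ y = [4, 4]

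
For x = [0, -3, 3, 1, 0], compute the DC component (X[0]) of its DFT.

X[0] = Σ(n=0 to 4) x[n] · ω_5^0 = Σ x[n]
= (0) + (-3) + (3) + (1) + (0)

X[0] = 1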